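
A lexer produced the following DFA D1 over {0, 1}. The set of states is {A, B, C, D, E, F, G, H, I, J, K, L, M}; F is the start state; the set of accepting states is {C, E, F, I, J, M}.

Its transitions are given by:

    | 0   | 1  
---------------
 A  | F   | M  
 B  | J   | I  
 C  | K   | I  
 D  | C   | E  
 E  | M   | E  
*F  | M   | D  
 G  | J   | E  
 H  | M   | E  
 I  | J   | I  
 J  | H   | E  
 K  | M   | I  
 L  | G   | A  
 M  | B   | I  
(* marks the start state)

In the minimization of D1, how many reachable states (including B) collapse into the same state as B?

4

States {A,G,L} cannot be reached from the start state, so discard them.
Start with accepting vs non-accepting: {C,E,F,I,J,M} | {B,D,H,K}.
Split {C,E,F,I,J,M} by δ(·,0) → {C,J,M} and {E,F,I}.
On input 1, block {E,F,I} splits into {E,I} and {F}.
No further refinement is possible. Final partition (4 blocks): {C,J,M} | {B,D,H,K} | {E,I} | {F}.
The equivalence class containing B is {B,D,H,K}, of size 4.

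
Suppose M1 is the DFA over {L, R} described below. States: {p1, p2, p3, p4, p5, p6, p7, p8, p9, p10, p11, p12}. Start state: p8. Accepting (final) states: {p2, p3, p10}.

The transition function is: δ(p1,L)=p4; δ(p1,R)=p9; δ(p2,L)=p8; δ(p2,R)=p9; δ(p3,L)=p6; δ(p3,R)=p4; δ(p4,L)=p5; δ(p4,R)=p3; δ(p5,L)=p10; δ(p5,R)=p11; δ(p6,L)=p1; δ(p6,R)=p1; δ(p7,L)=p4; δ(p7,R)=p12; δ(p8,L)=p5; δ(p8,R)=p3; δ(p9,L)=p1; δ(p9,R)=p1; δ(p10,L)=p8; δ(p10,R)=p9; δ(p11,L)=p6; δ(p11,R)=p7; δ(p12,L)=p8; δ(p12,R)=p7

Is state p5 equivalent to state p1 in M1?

States {p2} cannot be reached from the start state, so discard them.
P0 = {p3,p10} | {p1,p4,p5,p6,p7,p8,p9,p11,p12}.
Split {p1,p4,p5,p6,p7,p8,p9,p11,p12} by δ(·,L) → {p1,p4,p6,p7,p8,p9,p11,p12} and {p5}.
Split {p1,p4,p6,p7,p8,p9,p11,p12} by δ(·,L) → {p1,p6,p7,p9,p11,p12} and {p4,p8}.
On input L, block {p3,p10} splits into {p3} and {p10}.
Refine {p1,p6,p7,p9,p11,p12} on symbol L: members go to different blocks, giving {p1,p7,p12} and {p6,p9,p11}.
Split {p1,p7,p12} by δ(·,R) → {p7,p12} and {p1}.
Split {p6,p9,p11} by δ(·,L) → {p6,p9} and {p11}.
The partition is now stable with 8 blocks: {p3} | {p7,p12} | {p5} | {p4,p8} | {p10} | {p6,p9} | {p1} | {p11}.
p5 and p1 end up in different blocks, so they are distinguishable. For instance, the string 'L' is accepted from only p5.

No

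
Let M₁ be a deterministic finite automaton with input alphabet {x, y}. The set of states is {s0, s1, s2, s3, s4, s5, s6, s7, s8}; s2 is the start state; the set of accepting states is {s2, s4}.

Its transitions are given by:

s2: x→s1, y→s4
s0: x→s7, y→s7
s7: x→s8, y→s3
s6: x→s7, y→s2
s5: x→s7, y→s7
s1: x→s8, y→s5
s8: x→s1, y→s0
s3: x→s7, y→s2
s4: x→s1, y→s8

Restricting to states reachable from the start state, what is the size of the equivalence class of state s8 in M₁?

States {s6} cannot be reached from the start state, so discard them.
Start with accepting vs non-accepting: {s2,s4} | {s0,s1,s3,s5,s7,s8}.
On input y, block {s2,s4} splits into {s2} and {s4}.
Refine {s0,s1,s3,s5,s7,s8} on symbol y: members go to different blocks, giving {s0,s1,s5,s7,s8} and {s3}.
On input y, block {s0,s1,s5,s7,s8} splits into {s0,s1,s5,s8} and {s7}.
Split {s0,s1,s5,s8} by δ(·,x) → {s0,s5} and {s1,s8}.
No further refinement is possible. Final partition (6 blocks): {s2} | {s0,s5} | {s4} | {s3} | {s7} | {s1,s8}.
The equivalence class containing s8 is {s1,s8}, of size 2.

2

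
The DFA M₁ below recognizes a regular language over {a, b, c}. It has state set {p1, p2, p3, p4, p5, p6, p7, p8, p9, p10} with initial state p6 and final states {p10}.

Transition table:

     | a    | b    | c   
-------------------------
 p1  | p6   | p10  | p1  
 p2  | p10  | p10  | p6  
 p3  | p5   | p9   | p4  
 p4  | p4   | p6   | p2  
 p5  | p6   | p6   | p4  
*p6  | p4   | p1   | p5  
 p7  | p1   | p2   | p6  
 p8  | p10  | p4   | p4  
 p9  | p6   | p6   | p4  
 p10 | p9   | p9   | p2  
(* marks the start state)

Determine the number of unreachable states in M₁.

3

Starting at p6 and following transitions, the reachable set is {p1, p2, p4, p5, p6, p9, p10}. That leaves p3, p7, p8 unreachable — 3 in total.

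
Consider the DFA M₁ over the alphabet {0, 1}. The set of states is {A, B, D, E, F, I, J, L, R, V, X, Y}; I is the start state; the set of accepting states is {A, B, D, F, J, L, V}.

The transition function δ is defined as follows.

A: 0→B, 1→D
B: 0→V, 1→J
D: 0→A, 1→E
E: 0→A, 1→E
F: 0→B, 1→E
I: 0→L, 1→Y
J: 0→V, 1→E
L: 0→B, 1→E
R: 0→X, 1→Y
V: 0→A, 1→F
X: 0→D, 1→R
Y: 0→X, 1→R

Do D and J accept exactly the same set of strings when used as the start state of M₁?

Yes

Every state is reachable, so we keep all 12.
Initial partition by acceptance: {A,B,D,F,J,L,V} | {E,I,R,X,Y}.
Refine {A,B,D,F,J,L,V} on symbol 1: members go to different blocks, giving {D,F,J,L} and {A,B,V}.
Split {E,I,R,X,Y} by δ(·,0) → {R,Y} and {I,X} and {E}.
Stable partition: {D,F,J,L} | {R,Y} | {A,B,V} | {I,X} | {E} — 5 equivalence classes.
D and J lie in the same block of the stable partition, so they are equivalent — no string distinguishes them.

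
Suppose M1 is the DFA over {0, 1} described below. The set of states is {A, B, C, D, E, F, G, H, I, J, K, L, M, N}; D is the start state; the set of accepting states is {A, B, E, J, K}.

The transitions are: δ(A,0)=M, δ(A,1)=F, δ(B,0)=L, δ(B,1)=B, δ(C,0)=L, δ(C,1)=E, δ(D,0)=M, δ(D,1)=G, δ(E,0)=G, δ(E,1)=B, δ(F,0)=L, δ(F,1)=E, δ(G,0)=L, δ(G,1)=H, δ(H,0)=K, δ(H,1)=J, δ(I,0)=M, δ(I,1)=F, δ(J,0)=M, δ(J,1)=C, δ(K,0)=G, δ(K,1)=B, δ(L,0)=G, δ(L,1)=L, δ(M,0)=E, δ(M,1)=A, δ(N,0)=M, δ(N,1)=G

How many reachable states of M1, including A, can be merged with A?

First remove the unreachable states {I,N}; 12 states remain.
P0 = {A,B,E,J,K} | {C,D,F,G,H,L,M}.
Refine {A,B,E,J,K} on symbol 1: members go to different blocks, giving {B,E,K} and {A,J}.
On input 0, block {C,D,F,G,H,L,M} splits into {C,D,F,G,L} and {H,M}.
Refine {C,D,F,G,L} on symbol 0: members go to different blocks, giving {C,F,G,L} and {D}.
Refine {C,F,G,L} on symbol 1: members go to different blocks, giving {C,F} and {G} and {L}.
Split {B,E,K} by δ(·,0) → {E,K} and {B}.
Stable partition: {E,K} | {C,F} | {A,J} | {H,M} | {D} | {G} | {L} | {B} — 8 equivalence classes.
State A belongs to the block {A,J}, which has 2 states.

2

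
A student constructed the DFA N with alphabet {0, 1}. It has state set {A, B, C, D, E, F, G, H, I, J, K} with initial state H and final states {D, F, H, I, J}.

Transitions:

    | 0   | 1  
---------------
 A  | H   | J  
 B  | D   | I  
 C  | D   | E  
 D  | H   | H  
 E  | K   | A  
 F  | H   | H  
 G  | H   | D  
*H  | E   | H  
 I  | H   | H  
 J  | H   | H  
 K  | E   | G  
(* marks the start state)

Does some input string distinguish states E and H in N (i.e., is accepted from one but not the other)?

Yes

First remove the unreachable states {B,C,F,I}; 7 states remain.
P0 = {D,H,J} | {A,E,G,K}.
Refine {D,H,J} on symbol 0: members go to different blocks, giving {D,J} and {H}.
On input 0, block {A,E,G,K} splits into {A,G} and {E,K}.
The partition is now stable with 4 blocks: {D,J} | {A,G} | {H} | {E,K}.
E and H end up in different blocks, so they are distinguishable. For instance, the string 'ε' is accepted from only H.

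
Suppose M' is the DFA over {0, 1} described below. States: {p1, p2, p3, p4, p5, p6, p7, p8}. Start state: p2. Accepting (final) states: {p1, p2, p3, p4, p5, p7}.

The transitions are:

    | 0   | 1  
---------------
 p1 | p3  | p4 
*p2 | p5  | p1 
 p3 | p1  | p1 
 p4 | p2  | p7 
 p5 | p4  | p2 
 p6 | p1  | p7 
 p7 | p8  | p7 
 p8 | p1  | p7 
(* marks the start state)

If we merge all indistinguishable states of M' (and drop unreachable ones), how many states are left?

Reachable states from the start: {p1,p2,p3,p4,p5,p7,p8}. Unreachable: {p6} — drop them.
P0 = {p1,p2,p3,p4,p5,p7} | {p8}.
Refine {p1,p2,p3,p4,p5,p7} on symbol 0: members go to different blocks, giving {p1,p2,p3,p4,p5} and {p7}.
Refine {p1,p2,p3,p4,p5} on symbol 1: members go to different blocks, giving {p1,p2,p3,p5} and {p4}.
On input 0, block {p1,p2,p3,p5} splits into {p1,p2,p3} and {p5}.
Refine {p1,p2,p3} on symbol 0: members go to different blocks, giving {p1,p3} and {p2}.
On input 1, block {p1,p3} splits into {p1} and {p3}.
Stable partition: {p1} | {p8} | {p7} | {p4} | {p5} | {p2} | {p3} — 7 equivalence classes.

7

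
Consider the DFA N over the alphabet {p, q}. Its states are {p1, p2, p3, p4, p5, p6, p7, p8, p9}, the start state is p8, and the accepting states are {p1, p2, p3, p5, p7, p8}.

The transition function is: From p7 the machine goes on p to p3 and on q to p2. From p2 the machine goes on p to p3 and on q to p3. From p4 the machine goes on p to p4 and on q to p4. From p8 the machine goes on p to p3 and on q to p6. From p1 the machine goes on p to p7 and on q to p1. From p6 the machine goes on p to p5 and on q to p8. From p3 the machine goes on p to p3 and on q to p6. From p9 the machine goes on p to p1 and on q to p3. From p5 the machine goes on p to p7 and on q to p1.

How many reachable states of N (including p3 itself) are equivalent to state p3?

2

States {p4,p9} cannot be reached from the start state, so discard them.
Initial partition by acceptance: {p1,p2,p3,p5,p7,p8} | {p6}.
Refine {p1,p2,p3,p5,p7,p8} on symbol q: members go to different blocks, giving {p1,p2,p5,p7} and {p3,p8}.
Refine {p1,p2,p5,p7} on symbol p: members go to different blocks, giving {p1,p5} and {p2,p7}.
Split {p2,p7} by δ(·,q) → {p2} and {p7}.
Stable partition: {p1,p5} | {p6} | {p3,p8} | {p2} | {p7} — 5 equivalence classes.
State p3 belongs to the block {p3,p8}, which has 2 states.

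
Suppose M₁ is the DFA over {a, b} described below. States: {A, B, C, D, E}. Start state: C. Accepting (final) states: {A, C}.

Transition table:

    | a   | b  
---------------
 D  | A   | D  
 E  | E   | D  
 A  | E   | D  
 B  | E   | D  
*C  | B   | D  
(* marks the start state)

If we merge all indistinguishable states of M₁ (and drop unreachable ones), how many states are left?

3

Every state is reachable, so we keep all 5.
Initial partition by acceptance: {A,C} | {B,D,E}.
Refine {B,D,E} on symbol a: members go to different blocks, giving {B,E} and {D}.
Stable partition: {A,C} | {B,E} | {D} — 3 equivalence classes.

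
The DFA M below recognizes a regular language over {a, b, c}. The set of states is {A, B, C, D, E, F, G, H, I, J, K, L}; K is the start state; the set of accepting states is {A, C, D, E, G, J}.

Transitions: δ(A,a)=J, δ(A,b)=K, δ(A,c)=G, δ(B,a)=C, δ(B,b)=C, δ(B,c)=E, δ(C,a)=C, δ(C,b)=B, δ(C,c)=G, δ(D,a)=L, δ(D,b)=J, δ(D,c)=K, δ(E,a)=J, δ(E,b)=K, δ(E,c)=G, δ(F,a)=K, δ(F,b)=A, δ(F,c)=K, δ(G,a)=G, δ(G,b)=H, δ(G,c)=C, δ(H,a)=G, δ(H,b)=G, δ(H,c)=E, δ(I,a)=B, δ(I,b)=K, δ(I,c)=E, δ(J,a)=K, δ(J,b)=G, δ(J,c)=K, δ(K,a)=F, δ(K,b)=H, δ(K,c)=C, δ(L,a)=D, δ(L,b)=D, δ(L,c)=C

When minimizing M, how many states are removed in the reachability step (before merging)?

BFS from K reaches {A, B, C, E, F, G, H, J, K}; the 3 state(s) D, I, L are never visited.

3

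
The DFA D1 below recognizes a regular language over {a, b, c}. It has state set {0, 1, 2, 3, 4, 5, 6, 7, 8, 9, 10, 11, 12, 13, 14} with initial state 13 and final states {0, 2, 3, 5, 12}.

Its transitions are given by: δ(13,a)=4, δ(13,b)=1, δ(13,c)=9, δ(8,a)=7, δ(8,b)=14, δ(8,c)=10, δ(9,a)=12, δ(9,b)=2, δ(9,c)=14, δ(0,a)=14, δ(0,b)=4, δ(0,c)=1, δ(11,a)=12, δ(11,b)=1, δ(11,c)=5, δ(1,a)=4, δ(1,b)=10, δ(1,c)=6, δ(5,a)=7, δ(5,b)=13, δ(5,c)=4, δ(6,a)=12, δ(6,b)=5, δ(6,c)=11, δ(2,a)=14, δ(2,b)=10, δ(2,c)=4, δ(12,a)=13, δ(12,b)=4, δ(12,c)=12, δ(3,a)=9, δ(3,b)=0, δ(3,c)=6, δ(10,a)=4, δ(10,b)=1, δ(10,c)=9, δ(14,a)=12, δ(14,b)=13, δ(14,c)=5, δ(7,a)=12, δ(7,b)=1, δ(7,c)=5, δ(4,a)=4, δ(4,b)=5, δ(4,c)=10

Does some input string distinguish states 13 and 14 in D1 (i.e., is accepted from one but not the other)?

Yes

Reachable states from the start: {1,2,4,5,6,7,9,10,11,12,13,14}. Unreachable: {0,3,8} — drop them.
Start with accepting vs non-accepting: {2,5,12} | {1,4,6,7,9,10,11,13,14}.
Split {2,5,12} by δ(·,c) → {2,5} and {12}.
Refine {1,4,6,7,9,10,11,13,14} on symbol a: members go to different blocks, giving {6,7,9,11,14} and {1,4,10,13}.
On input b, block {6,7,9,11,14} splits into {7,11,14} and {6,9}.
Refine {1,4,10,13} on symbol b: members go to different blocks, giving {1,10,13} and {4}.
No further refinement is possible. Final partition (6 blocks): {2,5} | {7,11,14} | {12} | {1,10,13} | {6,9} | {4}.
13 and 14 end up in different blocks, so they are distinguishable. For instance, the string 'a' is accepted from only 14.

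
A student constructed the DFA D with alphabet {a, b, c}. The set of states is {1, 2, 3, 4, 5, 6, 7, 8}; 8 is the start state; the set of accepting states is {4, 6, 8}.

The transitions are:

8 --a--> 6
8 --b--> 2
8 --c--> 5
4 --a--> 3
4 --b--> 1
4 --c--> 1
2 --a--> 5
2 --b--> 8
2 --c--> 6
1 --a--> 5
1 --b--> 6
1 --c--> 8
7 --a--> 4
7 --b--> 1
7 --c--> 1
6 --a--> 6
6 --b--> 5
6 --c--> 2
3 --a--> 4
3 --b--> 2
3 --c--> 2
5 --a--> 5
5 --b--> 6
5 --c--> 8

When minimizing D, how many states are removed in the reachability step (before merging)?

4

Starting at 8 and following transitions, the reachable set is {2, 5, 6, 8}. That leaves 1, 3, 4, 7 unreachable — 4 in total.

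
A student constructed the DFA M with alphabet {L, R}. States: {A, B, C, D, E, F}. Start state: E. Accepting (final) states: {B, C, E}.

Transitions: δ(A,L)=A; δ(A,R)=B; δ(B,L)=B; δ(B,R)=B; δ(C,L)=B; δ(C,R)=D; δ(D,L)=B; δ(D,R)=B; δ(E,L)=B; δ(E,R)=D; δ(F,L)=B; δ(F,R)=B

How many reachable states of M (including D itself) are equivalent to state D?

States {A,C,F} cannot be reached from the start state, so discard them.
Start with accepting vs non-accepting: {B,E} | {D}.
Split {B,E} by δ(·,R) → {B} and {E}.
No further refinement is possible. Final partition (3 blocks): {B} | {D} | {E}.
State D belongs to the block {D}, which has 1 states.

1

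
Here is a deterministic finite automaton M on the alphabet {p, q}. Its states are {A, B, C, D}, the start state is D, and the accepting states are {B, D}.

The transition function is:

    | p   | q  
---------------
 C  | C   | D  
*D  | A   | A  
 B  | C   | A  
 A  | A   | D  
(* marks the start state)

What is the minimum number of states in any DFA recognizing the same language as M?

States {B,C} cannot be reached from the start state, so discard them.
Start with accepting vs non-accepting: {D} | {A}.
Stable partition: {D} | {A} — 2 equivalence classes.

2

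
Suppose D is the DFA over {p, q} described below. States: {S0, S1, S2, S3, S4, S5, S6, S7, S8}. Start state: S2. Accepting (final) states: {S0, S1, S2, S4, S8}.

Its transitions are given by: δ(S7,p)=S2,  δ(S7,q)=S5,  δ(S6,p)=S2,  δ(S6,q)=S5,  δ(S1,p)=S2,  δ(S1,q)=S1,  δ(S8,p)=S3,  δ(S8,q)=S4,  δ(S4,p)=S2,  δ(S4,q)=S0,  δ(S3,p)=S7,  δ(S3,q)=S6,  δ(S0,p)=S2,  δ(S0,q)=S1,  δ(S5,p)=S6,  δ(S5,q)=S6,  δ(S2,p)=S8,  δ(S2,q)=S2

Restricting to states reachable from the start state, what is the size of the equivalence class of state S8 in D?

All states are reachable from the start state.
Initial partition by acceptance: {S0,S1,S2,S4,S8} | {S3,S5,S6,S7}.
Split {S0,S1,S2,S4,S8} by δ(·,p) → {S0,S1,S2,S4} and {S8}.
On input p, block {S0,S1,S2,S4} splits into {S0,S1,S4} and {S2}.
Split {S3,S5,S6,S7} by δ(·,p) → {S3,S5} and {S6,S7}.
Stable partition: {S0,S1,S4} | {S3,S5} | {S8} | {S2} | {S6,S7} — 5 equivalence classes.
State S8 belongs to the block {S8}, which has 1 states.

1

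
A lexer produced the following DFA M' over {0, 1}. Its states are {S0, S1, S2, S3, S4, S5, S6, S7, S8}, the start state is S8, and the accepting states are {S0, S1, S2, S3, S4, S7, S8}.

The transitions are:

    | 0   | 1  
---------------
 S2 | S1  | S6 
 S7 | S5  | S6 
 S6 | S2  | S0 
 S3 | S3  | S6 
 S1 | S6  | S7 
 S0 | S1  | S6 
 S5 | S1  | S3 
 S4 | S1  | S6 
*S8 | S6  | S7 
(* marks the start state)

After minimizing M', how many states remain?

6

States {S4} cannot be reached from the start state, so discard them.
Initial partition by acceptance: {S0,S1,S2,S3,S7,S8} | {S5,S6}.
On input 0, block {S0,S1,S2,S3,S7,S8} splits into {S0,S2,S3} and {S1,S7,S8}.
Split {S0,S2,S3} by δ(·,0) → {S0,S2} and {S3}.
On input 0, block {S5,S6} splits into {S5} and {S6}.
Split {S1,S7,S8} by δ(·,0) → {S1,S8} and {S7}.
Stable partition: {S0,S2} | {S5} | {S1,S8} | {S3} | {S6} | {S7} — 6 equivalence classes.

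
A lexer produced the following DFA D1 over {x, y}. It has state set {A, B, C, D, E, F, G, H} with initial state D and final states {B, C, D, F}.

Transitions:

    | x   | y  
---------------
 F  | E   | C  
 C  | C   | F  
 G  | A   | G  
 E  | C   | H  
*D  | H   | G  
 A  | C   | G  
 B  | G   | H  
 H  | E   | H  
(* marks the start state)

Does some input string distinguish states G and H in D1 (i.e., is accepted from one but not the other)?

No

Reachable states from the start: {A,C,D,E,F,G,H}. Unreachable: {B} — drop them.
Start with accepting vs non-accepting: {C,D,F} | {A,E,G,H}.
On input x, block {C,D,F} splits into {D,F} and {C}.
On input y, block {D,F} splits into {D} and {F}.
Refine {A,E,G,H} on symbol x: members go to different blocks, giving {A,E} and {G,H}.
Stable partition: {D} | {A,E} | {C} | {F} | {G,H} — 5 equivalence classes.
G and H lie in the same block of the stable partition, so they are equivalent — no string distinguishes them.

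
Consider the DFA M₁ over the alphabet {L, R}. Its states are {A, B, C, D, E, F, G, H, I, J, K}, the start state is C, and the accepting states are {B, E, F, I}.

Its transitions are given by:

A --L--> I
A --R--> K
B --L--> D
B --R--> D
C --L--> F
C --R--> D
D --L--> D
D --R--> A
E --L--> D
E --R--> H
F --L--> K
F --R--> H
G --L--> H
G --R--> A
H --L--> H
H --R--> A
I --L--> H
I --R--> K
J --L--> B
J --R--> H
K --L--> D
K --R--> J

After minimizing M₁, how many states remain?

3

Reachable states from the start: {A,B,C,D,F,H,I,J,K}. Unreachable: {E,G} — drop them.
Initial partition by acceptance: {B,F,I} | {A,C,D,H,J,K}.
On input L, block {A,C,D,H,J,K} splits into {A,C,J} and {D,H,K}.
The partition is now stable with 3 blocks: {B,F,I} | {A,C,J} | {D,H,K}.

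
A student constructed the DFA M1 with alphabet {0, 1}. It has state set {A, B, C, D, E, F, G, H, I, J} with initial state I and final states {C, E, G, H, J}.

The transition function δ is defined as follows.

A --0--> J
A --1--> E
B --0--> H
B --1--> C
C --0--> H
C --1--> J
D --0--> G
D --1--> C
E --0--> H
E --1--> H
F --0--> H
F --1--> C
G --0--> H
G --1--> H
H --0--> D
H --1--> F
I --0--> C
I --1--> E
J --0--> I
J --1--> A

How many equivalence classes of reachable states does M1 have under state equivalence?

4

Reachable states from the start: {A,C,D,E,F,G,H,I,J}. Unreachable: {B} — drop them.
P0 = {C,E,G,H,J} | {A,D,F,I}.
Refine {C,E,G,H,J} on symbol 0: members go to different blocks, giving {C,E,G} and {H,J}.
On input 0, block {A,D,F,I} splits into {A,F} and {D,I}.
Stable partition: {C,E,G} | {A,F} | {H,J} | {D,I} — 4 equivalence classes.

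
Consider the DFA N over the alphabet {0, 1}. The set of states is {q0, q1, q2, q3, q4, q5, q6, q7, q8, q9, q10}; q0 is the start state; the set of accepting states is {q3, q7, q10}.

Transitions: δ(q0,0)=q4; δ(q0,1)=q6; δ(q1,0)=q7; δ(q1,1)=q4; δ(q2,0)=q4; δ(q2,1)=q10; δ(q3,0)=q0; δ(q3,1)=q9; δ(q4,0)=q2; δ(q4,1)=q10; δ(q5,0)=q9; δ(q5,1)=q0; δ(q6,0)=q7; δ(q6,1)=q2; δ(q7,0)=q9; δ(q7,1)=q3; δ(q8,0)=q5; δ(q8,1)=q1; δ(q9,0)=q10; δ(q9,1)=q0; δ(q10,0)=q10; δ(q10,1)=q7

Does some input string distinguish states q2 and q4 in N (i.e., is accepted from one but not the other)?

States {q1,q5,q8} cannot be reached from the start state, so discard them.
P0 = {q3,q7,q10} | {q0,q2,q4,q6,q9}.
Refine {q3,q7,q10} on symbol 0: members go to different blocks, giving {q3,q7} and {q10}.
On input 1, block {q3,q7} splits into {q3} and {q7}.
Refine {q0,q2,q4,q6,q9} on symbol 0: members go to different blocks, giving {q0,q2,q4} and {q6} and {q9}.
Split {q0,q2,q4} by δ(·,1) → {q2,q4} and {q0}.
Stable partition: {q3} | {q2,q4} | {q10} | {q7} | {q6} | {q9} | {q0} — 7 equivalence classes.
q2 and q4 lie in the same block of the stable partition, so they are equivalent — no string distinguishes them.

No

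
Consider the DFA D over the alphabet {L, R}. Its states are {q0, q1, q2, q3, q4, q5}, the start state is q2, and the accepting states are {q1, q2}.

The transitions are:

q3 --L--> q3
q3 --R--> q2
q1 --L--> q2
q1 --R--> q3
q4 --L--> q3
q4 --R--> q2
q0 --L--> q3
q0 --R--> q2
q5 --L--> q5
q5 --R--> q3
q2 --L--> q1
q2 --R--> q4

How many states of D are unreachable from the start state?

2

BFS from q2 reaches {q1, q2, q3, q4}; the 2 state(s) q0, q5 are never visited.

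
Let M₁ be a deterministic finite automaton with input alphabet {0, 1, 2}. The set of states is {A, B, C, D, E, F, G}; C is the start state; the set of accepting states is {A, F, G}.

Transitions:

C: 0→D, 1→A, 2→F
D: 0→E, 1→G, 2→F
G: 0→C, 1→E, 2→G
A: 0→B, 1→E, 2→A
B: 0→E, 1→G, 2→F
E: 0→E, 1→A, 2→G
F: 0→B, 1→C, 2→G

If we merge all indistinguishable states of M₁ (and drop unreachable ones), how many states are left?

Every state is reachable, so we keep all 7.
P0 = {A,F,G} | {B,C,D,E}.
The partition is now stable with 2 blocks: {A,F,G} | {B,C,D,E}.

2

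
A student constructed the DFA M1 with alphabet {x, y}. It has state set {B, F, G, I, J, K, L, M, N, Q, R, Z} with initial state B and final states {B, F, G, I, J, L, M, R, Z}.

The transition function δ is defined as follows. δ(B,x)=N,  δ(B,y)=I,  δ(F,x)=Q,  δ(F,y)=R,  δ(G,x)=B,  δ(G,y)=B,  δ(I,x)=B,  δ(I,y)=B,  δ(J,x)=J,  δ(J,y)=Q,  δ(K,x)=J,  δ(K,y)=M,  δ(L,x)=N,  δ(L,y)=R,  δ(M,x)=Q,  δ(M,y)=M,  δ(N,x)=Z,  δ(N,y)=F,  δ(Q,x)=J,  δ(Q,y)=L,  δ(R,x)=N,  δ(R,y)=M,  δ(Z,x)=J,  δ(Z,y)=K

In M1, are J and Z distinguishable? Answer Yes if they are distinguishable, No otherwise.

No

Reachable states from the start: {B,F,I,J,K,L,M,N,Q,R,Z}. Unreachable: {G} — drop them.
Initial partition by acceptance: {B,F,I,J,L,M,R,Z} | {K,N,Q}.
Refine {B,F,I,J,L,M,R,Z} on symbol x: members go to different blocks, giving {B,F,L,M,R} and {I,J,Z}.
Refine {B,F,L,M,R} on symbol y: members go to different blocks, giving {F,L,M,R} and {B}.
On input x, block {I,J,Z} splits into {J,Z} and {I}.
Stable partition: {F,L,M,R} | {K,N,Q} | {J,Z} | {B} | {I} — 5 equivalence classes.
J and Z lie in the same block of the stable partition, so they are equivalent — no string distinguishes them.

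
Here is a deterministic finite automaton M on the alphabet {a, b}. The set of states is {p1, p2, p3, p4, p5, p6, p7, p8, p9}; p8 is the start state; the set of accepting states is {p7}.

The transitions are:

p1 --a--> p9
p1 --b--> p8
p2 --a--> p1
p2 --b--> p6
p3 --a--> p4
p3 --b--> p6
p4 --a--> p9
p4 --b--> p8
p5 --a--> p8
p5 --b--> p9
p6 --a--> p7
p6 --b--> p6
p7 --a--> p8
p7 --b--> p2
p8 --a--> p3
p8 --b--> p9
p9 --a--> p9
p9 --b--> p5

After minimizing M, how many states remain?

7

Every state is reachable, so we keep all 9.
P0 = {p7} | {p1,p2,p3,p4,p5,p6,p8,p9}.
Refine {p1,p2,p3,p4,p5,p6,p8,p9} on symbol a: members go to different blocks, giving {p1,p2,p3,p4,p5,p8,p9} and {p6}.
On input b, block {p1,p2,p3,p4,p5,p8,p9} splits into {p1,p4,p5,p8,p9} and {p2,p3}.
Refine {p1,p4,p5,p8,p9} on symbol a: members go to different blocks, giving {p1,p4,p5,p9} and {p8}.
Split {p1,p4,p5,p9} by δ(·,a) → {p1,p4,p9} and {p5}.
Split {p1,p4,p9} by δ(·,b) → {p1,p4} and {p9}.
The partition is now stable with 7 blocks: {p7} | {p1,p4} | {p6} | {p2,p3} | {p8} | {p5} | {p9}.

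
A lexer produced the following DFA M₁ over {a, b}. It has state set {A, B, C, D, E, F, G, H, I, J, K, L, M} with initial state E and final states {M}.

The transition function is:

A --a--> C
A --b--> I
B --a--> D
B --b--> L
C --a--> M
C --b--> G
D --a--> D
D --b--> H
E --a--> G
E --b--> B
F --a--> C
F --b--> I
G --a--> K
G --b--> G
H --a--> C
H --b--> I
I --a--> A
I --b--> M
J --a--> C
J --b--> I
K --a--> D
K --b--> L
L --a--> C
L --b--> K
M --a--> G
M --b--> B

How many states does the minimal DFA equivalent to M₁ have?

First remove the unreachable states {F,J}; 11 states remain.
Start with accepting vs non-accepting: {M} | {A,B,C,D,E,G,H,I,K,L}.
On input a, block {A,B,C,D,E,G,H,I,K,L} splits into {A,B,D,E,G,H,I,K,L} and {C}.
Refine {A,B,D,E,G,H,I,K,L} on symbol a: members go to different blocks, giving {B,D,E,G,I,K} and {A,H,L}.
Refine {B,D,E,G,I,K} on symbol a: members go to different blocks, giving {B,D,E,G,K} and {I}.
Split {B,D,E,G,K} by δ(·,b) → {B,D,K} and {E,G}.
Split {A,H,L} by δ(·,b) → {A,H} and {L}.
On input b, block {B,D,K} splits into {B,K} and {D}.
Split {E,G} by δ(·,a) → {E} and {G}.
The partition is now stable with 9 blocks: {M} | {B,K} | {C} | {A,H} | {I} | {E} | {L} | {D} | {G}.

9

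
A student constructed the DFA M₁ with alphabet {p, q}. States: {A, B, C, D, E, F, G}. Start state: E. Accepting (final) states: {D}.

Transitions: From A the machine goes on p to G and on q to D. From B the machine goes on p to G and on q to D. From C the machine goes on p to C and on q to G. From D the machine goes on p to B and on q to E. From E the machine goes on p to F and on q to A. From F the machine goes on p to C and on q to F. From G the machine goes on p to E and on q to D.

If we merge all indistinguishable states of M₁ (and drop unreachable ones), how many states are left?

6

Every state is reachable, so we keep all 7.
Start with accepting vs non-accepting: {D} | {A,B,C,E,F,G}.
Refine {A,B,C,E,F,G} on symbol q: members go to different blocks, giving {A,B,G} and {C,E,F}.
On input p, block {A,B,G} splits into {A,B} and {G}.
On input q, block {C,E,F} splits into {C} and {E} and {F}.
No further refinement is possible. Final partition (6 blocks): {D} | {A,B} | {C} | {G} | {E} | {F}.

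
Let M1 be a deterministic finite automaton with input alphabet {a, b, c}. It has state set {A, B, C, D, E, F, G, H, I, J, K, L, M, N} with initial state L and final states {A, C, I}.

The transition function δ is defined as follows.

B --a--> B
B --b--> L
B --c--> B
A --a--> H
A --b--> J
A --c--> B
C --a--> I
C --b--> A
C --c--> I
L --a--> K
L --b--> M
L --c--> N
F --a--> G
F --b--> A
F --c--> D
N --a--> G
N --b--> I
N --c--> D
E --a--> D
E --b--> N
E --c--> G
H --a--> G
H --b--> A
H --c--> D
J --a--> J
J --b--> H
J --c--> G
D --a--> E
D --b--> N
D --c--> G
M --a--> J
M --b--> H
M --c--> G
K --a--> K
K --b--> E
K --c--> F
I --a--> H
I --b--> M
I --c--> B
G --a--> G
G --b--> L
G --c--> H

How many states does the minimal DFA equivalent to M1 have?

Reachable states from the start: {A,B,D,E,F,G,H,I,J,K,L,M,N}. Unreachable: {C} — drop them.
P0 = {A,I} | {B,D,E,F,G,H,J,K,L,M,N}.
Refine {B,D,E,F,G,H,J,K,L,M,N} on symbol b: members go to different blocks, giving {B,D,E,G,J,K,L,M} and {F,H,N}.
Split {B,D,E,G,J,K,L,M} by δ(·,b) → {B,G,K,L} and {D,E,J,M}.
Refine {B,G,K,L} on symbol b: members go to different blocks, giving {B,G} and {K,L}.
Refine {B,G} on symbol c: members go to different blocks, giving {B} and {G}.
No further refinement is possible. Final partition (6 blocks): {A,I} | {B} | {F,H,N} | {D,E,J,M} | {K,L} | {G}.

6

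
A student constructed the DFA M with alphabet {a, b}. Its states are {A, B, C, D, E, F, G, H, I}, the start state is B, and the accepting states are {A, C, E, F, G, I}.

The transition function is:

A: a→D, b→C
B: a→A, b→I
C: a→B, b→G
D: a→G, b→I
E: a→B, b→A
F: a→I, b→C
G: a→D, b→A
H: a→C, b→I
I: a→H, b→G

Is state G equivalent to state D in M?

No

First remove the unreachable states {E,F}; 7 states remain.
Initial partition by acceptance: {A,C,G,I} | {B,D,H}.
The partition is now stable with 2 blocks: {A,C,G,I} | {B,D,H}.
G and D end up in different blocks, so they are distinguishable. For instance, the string 'ε' is accepted from only G.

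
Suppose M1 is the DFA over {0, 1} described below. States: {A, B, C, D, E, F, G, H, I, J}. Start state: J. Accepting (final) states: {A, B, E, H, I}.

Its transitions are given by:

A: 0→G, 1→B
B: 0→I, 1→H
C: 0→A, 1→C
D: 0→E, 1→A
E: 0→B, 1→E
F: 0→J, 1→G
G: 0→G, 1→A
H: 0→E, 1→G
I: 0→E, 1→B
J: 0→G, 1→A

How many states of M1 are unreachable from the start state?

No path from J leads to C, D, F; the other 7 states are all reachable.

3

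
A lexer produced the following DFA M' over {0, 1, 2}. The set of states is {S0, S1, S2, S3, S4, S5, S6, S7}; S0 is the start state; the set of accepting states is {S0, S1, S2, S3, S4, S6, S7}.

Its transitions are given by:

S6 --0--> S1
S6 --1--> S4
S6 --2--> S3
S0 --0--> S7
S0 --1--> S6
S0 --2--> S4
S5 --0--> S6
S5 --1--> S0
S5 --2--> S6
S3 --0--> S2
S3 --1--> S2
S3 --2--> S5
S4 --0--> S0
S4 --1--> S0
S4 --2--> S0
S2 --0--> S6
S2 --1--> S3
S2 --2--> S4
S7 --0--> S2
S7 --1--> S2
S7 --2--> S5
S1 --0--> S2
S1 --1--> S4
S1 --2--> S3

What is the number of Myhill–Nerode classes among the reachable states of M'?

7

Initial partition by acceptance: {S0,S1,S2,S3,S4,S6,S7} | {S5}.
Split {S0,S1,S2,S3,S4,S6,S7} by δ(·,2) → {S0,S1,S2,S4,S6} and {S3,S7}.
On input 0, block {S0,S1,S2,S4,S6} splits into {S1,S2,S4,S6} and {S0}.
Split {S1,S2,S4,S6} by δ(·,0) → {S1,S2,S6} and {S4}.
On input 1, block {S1,S2,S6} splits into {S1,S6} and {S2}.
Refine {S1,S6} on symbol 0: members go to different blocks, giving {S1} and {S6}.
Stable partition: {S1} | {S5} | {S3,S7} | {S0} | {S4} | {S2} | {S6} — 7 equivalence classes.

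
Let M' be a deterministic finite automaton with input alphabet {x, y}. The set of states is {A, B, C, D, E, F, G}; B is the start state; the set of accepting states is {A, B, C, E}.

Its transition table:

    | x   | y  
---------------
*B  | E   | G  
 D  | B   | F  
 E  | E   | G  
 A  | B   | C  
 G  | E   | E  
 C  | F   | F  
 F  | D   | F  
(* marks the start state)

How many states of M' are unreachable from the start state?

BFS from B reaches {B, E, G}; the 4 state(s) A, C, D, F are never visited.

4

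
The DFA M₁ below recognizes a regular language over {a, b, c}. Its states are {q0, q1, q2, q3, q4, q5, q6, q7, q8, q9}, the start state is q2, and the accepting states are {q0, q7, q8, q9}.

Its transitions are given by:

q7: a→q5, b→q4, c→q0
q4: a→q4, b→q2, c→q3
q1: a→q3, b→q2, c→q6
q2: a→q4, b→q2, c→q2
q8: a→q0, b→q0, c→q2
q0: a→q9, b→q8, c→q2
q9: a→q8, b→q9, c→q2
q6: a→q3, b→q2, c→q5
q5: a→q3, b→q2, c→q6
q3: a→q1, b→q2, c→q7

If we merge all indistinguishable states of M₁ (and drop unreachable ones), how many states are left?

6

Every state is reachable, so we keep all 10.
Initial partition by acceptance: {q0,q7,q8,q9} | {q1,q2,q3,q4,q5,q6}.
Refine {q0,q7,q8,q9} on symbol a: members go to different blocks, giving {q0,q8,q9} and {q7}.
Refine {q1,q2,q3,q4,q5,q6} on symbol c: members go to different blocks, giving {q1,q2,q4,q5,q6} and {q3}.
Split {q1,q2,q4,q5,q6} by δ(·,a) → {q1,q5,q6} and {q2,q4}.
Split {q2,q4} by δ(·,c) → {q2} and {q4}.
Stable partition: {q0,q8,q9} | {q1,q5,q6} | {q7} | {q3} | {q2} | {q4} — 6 equivalence classes.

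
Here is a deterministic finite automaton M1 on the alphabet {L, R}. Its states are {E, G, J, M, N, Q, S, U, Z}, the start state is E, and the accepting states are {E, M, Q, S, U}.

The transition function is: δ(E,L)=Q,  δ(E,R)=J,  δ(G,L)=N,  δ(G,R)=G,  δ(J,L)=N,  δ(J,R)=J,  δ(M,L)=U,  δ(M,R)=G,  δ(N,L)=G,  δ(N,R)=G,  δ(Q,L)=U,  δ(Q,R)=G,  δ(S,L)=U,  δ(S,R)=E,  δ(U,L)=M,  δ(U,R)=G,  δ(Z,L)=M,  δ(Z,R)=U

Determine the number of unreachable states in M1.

Starting at E and following transitions, the reachable set is {E, G, J, M, N, Q, U}. That leaves S, Z unreachable — 2 in total.

2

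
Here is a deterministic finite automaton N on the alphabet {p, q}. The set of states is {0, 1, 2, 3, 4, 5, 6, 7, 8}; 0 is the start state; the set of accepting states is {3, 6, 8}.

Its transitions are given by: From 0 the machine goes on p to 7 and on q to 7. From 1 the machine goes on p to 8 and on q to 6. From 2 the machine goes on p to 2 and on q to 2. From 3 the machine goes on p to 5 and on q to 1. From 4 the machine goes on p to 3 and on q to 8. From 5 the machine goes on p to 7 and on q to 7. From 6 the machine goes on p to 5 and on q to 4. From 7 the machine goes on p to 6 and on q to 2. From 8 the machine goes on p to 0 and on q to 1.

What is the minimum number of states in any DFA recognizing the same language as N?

Every state is reachable, so we keep all 9.
P0 = {3,6,8} | {0,1,2,4,5,7}.
On input p, block {0,1,2,4,5,7} splits into {0,2,5} and {1,4,7}.
Refine {0,2,5} on symbol p: members go to different blocks, giving {0,5} and {2}.
On input q, block {1,4,7} splits into {1,4} and {7}.
The partition is now stable with 5 blocks: {3,6,8} | {0,5} | {1,4} | {2} | {7}.

5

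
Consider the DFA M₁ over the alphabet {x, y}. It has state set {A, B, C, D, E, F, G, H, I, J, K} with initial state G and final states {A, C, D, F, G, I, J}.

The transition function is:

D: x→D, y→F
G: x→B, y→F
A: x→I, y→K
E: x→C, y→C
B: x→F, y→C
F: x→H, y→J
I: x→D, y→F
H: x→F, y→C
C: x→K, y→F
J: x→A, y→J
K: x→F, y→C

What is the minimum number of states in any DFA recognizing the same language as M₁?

First remove the unreachable states {E}; 10 states remain.
Start with accepting vs non-accepting: {A,C,D,F,G,I,J} | {B,H,K}.
On input x, block {A,C,D,F,G,I,J} splits into {A,D,I,J} and {C,F,G}.
On input y, block {A,D,I,J} splits into {D,I} and {A} and {J}.
On input y, block {C,F,G} splits into {C,G} and {F}.
The partition is now stable with 6 blocks: {D,I} | {B,H,K} | {C,G} | {A} | {J} | {F}.

6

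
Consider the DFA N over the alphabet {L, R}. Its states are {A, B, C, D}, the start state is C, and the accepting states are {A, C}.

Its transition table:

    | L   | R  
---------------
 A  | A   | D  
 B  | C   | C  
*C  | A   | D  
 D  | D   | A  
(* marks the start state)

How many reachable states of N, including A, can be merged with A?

First remove the unreachable states {B}; 3 states remain.
P0 = {A,C} | {D}.
Stable partition: {A,C} | {D} — 2 equivalence classes.
State A belongs to the block {A,C}, which has 2 states.

2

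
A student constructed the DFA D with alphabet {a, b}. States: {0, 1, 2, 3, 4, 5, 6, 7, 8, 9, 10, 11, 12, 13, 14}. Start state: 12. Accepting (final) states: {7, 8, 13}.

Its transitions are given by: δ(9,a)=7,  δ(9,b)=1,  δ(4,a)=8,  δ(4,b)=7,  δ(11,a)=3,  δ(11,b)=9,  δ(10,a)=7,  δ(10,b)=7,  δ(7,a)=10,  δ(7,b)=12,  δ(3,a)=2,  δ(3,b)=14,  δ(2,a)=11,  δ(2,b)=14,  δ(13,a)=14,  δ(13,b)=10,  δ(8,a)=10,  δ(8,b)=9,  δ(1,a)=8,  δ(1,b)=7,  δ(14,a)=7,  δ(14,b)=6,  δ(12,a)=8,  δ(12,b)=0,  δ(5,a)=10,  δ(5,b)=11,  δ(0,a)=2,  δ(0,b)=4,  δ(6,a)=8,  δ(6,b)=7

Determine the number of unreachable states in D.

2

Starting at 12 and following transitions, the reachable set is {0, 1, 2, 3, 4, 6, 7, 8, 9, 10, 11, 12, 14}. That leaves 5, 13 unreachable — 2 in total.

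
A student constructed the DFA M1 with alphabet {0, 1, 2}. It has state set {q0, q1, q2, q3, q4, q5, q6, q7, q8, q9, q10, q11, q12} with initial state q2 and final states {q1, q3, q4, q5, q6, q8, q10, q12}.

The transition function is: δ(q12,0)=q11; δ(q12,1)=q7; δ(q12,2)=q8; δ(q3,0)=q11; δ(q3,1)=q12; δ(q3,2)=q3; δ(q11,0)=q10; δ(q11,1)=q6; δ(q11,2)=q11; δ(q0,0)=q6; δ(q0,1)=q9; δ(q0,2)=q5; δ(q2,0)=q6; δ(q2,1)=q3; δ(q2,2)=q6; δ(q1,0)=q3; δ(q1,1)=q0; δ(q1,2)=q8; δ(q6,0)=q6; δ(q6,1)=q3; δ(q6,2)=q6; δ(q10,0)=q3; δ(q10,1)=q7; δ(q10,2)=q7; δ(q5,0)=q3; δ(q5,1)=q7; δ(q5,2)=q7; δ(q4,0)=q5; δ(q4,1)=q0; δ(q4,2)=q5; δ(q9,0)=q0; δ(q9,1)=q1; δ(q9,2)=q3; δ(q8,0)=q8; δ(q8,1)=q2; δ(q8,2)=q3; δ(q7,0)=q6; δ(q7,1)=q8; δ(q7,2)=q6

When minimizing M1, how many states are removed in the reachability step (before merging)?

5

No path from q2 leads to q0, q1, q4, q5, q9; the other 8 states are all reachable.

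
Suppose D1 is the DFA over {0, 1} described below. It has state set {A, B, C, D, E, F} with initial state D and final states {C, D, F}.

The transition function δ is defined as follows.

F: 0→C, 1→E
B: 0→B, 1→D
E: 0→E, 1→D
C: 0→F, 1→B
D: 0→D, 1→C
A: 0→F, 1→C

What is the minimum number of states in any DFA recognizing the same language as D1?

3

First remove the unreachable states {A}; 5 states remain.
Start with accepting vs non-accepting: {C,D,F} | {B,E}.
Split {C,D,F} by δ(·,1) → {C,F} and {D}.
Stable partition: {C,F} | {B,E} | {D} — 3 equivalence classes.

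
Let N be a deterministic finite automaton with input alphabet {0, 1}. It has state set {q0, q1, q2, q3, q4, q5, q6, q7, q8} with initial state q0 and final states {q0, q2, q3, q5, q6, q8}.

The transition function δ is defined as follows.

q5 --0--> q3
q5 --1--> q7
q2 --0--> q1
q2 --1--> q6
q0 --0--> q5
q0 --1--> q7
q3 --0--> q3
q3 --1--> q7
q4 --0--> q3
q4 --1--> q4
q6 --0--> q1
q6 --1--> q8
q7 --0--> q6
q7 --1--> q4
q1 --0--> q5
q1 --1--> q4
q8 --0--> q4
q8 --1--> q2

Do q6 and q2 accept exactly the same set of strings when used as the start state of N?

Every state is reachable, so we keep all 9.
Start with accepting vs non-accepting: {q0,q2,q3,q5,q6,q8} | {q1,q4,q7}.
Refine {q0,q2,q3,q5,q6,q8} on symbol 0: members go to different blocks, giving {q0,q3,q5} and {q2,q6,q8}.
Refine {q1,q4,q7} on symbol 0: members go to different blocks, giving {q1,q4} and {q7}.
Stable partition: {q0,q3,q5} | {q1,q4} | {q2,q6,q8} | {q7} — 4 equivalence classes.
q6 and q2 lie in the same block of the stable partition, so they are equivalent — no string distinguishes them.

Yes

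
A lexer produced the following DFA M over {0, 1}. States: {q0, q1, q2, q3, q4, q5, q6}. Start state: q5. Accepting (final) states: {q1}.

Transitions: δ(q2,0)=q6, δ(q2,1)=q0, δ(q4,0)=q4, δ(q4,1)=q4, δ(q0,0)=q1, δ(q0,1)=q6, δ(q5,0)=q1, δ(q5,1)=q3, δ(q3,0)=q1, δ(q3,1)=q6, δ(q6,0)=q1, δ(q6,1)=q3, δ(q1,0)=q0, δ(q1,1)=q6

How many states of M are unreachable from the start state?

2

BFS from q5 reaches {q0, q1, q3, q5, q6}; the 2 state(s) q2, q4 are never visited.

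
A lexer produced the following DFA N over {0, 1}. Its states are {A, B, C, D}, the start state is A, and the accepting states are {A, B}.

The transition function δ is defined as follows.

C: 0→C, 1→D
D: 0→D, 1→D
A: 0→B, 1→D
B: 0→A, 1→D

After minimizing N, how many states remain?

2

First remove the unreachable states {C}; 3 states remain.
Start with accepting vs non-accepting: {A,B} | {D}.
No further refinement is possible. Final partition (2 blocks): {A,B} | {D}.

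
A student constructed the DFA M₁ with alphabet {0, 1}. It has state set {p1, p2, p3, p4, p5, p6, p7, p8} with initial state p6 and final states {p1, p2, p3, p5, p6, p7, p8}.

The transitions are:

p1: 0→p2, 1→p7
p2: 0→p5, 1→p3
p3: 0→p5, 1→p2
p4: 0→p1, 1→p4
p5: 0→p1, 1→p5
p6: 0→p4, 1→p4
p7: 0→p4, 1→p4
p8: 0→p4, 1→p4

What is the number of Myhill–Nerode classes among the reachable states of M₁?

States {p8} cannot be reached from the start state, so discard them.
P0 = {p1,p2,p3,p5,p6,p7} | {p4}.
Split {p1,p2,p3,p5,p6,p7} by δ(·,0) → {p1,p2,p3,p5} and {p6,p7}.
Refine {p1,p2,p3,p5} on symbol 1: members go to different blocks, giving {p2,p3,p5} and {p1}.
Refine {p2,p3,p5} on symbol 0: members go to different blocks, giving {p2,p3} and {p5}.
Stable partition: {p2,p3} | {p4} | {p6,p7} | {p1} | {p5} — 5 equivalence classes.

5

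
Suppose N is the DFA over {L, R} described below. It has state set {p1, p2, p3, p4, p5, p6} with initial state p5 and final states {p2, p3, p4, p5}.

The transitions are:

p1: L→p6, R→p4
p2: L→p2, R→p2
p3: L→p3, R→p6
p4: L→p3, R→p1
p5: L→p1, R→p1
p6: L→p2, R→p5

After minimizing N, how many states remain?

Initial partition by acceptance: {p2,p3,p4,p5} | {p1,p6}.
Refine {p2,p3,p4,p5} on symbol L: members go to different blocks, giving {p2,p3,p4} and {p5}.
Refine {p2,p3,p4} on symbol R: members go to different blocks, giving {p3,p4} and {p2}.
Split {p1,p6} by δ(·,L) → {p1} and {p6}.
On input R, block {p3,p4} splits into {p3} and {p4}.
The partition is now stable with 6 blocks: {p3} | {p1} | {p5} | {p2} | {p6} | {p4}.

6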